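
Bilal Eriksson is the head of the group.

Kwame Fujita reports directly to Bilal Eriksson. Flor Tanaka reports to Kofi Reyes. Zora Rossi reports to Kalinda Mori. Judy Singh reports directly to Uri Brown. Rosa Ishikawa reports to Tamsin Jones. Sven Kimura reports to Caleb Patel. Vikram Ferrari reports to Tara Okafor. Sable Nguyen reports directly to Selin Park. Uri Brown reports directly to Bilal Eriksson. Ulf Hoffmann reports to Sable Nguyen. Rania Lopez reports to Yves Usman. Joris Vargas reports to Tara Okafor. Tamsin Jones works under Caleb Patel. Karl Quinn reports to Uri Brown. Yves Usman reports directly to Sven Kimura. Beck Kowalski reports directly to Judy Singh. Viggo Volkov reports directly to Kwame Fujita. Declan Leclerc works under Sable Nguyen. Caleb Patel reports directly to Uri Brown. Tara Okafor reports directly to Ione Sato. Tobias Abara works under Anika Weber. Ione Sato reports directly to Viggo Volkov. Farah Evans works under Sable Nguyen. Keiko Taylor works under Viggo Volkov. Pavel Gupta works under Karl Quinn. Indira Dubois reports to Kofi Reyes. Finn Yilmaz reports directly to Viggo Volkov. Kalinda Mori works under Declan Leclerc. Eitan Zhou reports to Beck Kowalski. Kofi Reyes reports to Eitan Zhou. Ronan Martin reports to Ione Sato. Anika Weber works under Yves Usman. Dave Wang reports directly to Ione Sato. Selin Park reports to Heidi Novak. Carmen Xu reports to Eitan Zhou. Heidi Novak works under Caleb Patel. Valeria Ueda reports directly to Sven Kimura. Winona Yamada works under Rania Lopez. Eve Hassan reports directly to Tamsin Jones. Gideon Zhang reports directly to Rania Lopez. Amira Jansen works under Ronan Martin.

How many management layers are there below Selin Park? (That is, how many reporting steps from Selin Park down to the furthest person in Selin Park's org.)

The longest chain under Selin Park runs Selin Park → Sable Nguyen → Declan Leclerc → Kalinda Mori → Zora Rossi, which is 4 levels below Selin Park.

4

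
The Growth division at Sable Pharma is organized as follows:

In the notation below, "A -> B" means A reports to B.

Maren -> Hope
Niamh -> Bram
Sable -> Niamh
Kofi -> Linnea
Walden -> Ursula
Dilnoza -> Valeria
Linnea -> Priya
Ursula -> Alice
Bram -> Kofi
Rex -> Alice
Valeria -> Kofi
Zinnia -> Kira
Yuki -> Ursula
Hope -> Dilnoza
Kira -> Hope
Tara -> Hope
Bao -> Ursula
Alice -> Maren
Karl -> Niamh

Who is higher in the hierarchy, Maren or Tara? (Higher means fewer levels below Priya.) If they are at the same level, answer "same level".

same level

Both Maren and Tara are 6 levels below Priya.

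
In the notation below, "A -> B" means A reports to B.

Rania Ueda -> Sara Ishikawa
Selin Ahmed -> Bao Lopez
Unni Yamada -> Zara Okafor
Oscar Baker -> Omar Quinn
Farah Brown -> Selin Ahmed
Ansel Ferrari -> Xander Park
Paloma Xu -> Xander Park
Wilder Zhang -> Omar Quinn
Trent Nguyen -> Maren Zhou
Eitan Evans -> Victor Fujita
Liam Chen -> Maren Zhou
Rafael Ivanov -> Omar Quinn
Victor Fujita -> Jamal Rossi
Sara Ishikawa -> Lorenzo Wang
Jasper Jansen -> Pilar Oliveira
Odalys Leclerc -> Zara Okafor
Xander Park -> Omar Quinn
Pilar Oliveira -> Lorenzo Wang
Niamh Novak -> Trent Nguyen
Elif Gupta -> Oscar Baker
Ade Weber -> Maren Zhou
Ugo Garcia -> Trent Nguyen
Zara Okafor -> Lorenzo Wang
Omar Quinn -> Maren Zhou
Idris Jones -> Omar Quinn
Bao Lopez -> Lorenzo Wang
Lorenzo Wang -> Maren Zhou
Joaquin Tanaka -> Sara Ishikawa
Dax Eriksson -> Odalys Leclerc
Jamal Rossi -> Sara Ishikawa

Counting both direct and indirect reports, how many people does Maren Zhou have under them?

Maren Zhou directly manages Omar Quinn, Liam Chen, Lorenzo Wang, Trent Nguyen, Ade Weber. Under Omar Quinn: Idris Jones, Oscar Baker, Elif Gupta, Rafael Ivanov, Wilder Zhang, Xander Park, Paloma Xu, Ansel Ferrari (8). Liam Chen has no reports. Under Lorenzo Wang: Pilar Oliveira, Jasper Jansen, Sara Ishikawa, Rania Ueda, Joaquin Tanaka, Jamal Rossi, Victor Fujita, Eitan Evans, Zara Okafor, Unni Yamada, Odalys Leclerc, Dax Eriksson, Bao Lopez, Selin Ahmed, Farah Brown (15). Under Trent Nguyen: Ugo Garcia, Niamh Novak (2). Ade Weber has no reports. So Maren Zhou's organization is 5 direct reports plus everyone under them: 9 + 1 + 16 + 3 + 1 = 30.

30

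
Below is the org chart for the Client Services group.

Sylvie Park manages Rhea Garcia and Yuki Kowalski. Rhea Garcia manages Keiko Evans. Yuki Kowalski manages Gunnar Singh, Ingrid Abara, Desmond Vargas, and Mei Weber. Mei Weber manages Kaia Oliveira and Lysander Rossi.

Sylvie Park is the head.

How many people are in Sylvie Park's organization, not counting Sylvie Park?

9

Sylvie Park directly manages Rhea Garcia, Yuki Kowalski. Under Rhea Garcia: Keiko Evans (1). Under Yuki Kowalski: Desmond Vargas, Ingrid Abara, Gunnar Singh, Mei Weber, Lysander Rossi, Kaia Oliveira (6). So Sylvie Park's organization is 2 direct reports plus everyone under them: 2 + 7 = 9.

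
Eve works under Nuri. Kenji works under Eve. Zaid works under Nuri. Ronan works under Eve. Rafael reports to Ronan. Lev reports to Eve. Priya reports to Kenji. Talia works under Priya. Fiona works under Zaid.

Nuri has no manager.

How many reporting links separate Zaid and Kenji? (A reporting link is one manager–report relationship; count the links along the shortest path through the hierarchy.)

Zaid is 1 level below Nuri, and Kenji is 2 levels below Nuri (their lowest common manager). The shortest path runs up from Zaid to Nuri and back down to Kenji: 1 + 2 = 3 links.

3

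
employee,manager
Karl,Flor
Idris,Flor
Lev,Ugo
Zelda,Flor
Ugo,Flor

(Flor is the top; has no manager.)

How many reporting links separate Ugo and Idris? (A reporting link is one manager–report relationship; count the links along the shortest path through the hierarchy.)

Ugo is 1 level below Flor, and Idris is 1 level below Flor (their lowest common manager). The shortest path runs up from Ugo to Flor and back down to Idris: 1 + 1 = 2 links.

2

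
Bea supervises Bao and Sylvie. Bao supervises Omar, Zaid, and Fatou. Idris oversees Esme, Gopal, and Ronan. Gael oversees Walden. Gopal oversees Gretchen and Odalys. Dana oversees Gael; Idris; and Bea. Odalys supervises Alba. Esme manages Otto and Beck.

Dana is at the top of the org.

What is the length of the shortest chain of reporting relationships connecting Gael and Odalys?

Gael is 1 level below Dana, and Odalys is 3 levels below Dana (their lowest common manager). The shortest path runs up from Gael to Dana and back down to Odalys: 1 + 3 = 4 links.

4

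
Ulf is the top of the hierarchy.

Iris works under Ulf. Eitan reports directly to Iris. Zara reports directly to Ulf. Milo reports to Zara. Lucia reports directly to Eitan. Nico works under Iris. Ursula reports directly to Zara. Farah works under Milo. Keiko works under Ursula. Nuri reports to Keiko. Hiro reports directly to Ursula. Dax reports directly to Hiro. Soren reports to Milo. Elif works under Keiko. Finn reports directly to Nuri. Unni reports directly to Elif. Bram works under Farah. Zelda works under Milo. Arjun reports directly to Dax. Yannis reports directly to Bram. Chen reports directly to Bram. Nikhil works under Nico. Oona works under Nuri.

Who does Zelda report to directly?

Zelda reports directly to Milo.

Milo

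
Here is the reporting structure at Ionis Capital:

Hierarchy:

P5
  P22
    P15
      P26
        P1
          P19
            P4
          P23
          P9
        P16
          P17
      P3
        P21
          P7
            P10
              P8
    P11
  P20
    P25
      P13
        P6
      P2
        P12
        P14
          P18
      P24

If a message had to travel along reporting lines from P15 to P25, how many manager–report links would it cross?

P15 is 2 levels below P5, and P25 is 2 levels below P5 (their lowest common manager). The shortest path runs up from P15 to P5 and back down to P25: 2 + 2 = 4 links.

4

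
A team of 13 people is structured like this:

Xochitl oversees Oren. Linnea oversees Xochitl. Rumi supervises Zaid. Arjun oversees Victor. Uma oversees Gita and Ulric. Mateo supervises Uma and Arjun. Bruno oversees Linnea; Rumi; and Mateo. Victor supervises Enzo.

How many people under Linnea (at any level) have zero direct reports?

1

The only person in Linnea's organization with no one reporting to them is Oren. That is 1.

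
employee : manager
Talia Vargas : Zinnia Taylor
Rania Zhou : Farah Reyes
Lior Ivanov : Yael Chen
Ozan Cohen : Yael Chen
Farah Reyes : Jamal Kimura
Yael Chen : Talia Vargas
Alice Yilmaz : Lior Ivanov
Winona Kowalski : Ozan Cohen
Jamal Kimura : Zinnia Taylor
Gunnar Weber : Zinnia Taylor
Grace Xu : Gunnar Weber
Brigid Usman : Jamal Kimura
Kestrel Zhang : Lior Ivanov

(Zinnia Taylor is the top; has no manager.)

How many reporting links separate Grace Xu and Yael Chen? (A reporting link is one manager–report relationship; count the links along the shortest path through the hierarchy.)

Grace Xu is 2 levels below Zinnia Taylor, and Yael Chen is 2 levels below Zinnia Taylor (their lowest common manager). The shortest path runs up from Grace Xu to Zinnia Taylor and back down to Yael Chen: 2 + 2 = 4 links.

4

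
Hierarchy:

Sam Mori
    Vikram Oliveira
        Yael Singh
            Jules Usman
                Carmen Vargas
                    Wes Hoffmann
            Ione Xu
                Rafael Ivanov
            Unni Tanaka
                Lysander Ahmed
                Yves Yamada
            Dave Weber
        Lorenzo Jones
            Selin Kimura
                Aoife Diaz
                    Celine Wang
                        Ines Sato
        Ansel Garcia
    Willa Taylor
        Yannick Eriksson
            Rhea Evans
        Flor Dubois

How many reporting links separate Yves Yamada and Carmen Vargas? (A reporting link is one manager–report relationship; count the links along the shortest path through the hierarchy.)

4

Yves Yamada is 2 levels below Yael Singh, and Carmen Vargas is 2 levels below Yael Singh (their lowest common manager). The shortest path runs up from Yves Yamada to Yael Singh and back down to Carmen Vargas: 2 + 2 = 4 links.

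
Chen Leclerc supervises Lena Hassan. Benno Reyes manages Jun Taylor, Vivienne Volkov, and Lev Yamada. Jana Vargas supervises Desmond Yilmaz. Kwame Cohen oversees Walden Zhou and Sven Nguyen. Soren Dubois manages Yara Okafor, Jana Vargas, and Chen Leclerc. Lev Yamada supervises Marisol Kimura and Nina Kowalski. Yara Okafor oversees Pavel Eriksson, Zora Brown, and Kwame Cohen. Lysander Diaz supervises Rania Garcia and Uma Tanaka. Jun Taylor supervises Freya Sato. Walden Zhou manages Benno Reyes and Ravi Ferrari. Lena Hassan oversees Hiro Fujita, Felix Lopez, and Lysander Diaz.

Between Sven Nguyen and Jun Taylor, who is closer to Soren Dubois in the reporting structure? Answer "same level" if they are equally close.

Sven Nguyen

Sven Nguyen is 3 levels below Soren Dubois; Jun Taylor is 5. Sven Nguyen is higher.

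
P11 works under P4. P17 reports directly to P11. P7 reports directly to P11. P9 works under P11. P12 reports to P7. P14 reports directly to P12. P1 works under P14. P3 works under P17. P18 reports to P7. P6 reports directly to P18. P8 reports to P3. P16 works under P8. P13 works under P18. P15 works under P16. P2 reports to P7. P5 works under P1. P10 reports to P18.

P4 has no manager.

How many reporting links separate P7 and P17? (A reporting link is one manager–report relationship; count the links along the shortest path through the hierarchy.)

P7 is 1 level below P11, and P17 is 1 level below P11 (their lowest common manager). The shortest path runs up from P7 to P11 and back down to P17: 1 + 1 = 2 links.

2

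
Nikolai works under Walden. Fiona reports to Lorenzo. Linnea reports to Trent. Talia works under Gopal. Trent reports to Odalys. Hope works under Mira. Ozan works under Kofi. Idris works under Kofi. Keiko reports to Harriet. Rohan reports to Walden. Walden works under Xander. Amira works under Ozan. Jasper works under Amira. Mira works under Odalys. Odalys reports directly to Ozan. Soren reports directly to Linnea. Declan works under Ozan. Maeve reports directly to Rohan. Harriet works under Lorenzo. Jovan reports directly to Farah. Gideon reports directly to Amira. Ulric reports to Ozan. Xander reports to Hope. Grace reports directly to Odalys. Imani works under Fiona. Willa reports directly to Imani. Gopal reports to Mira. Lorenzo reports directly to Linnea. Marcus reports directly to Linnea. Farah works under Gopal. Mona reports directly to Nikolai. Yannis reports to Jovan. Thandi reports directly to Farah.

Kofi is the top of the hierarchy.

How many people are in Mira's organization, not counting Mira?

13

Mira directly manages Gopal, Hope. Under Gopal: Farah, Jovan, Yannis, Thandi, Talia (5). Under Hope: Xander, Walden, Nikolai, Mona, Rohan, Maeve (6). So Mira's organization is 2 direct reports plus everyone under them: 6 + 7 = 13.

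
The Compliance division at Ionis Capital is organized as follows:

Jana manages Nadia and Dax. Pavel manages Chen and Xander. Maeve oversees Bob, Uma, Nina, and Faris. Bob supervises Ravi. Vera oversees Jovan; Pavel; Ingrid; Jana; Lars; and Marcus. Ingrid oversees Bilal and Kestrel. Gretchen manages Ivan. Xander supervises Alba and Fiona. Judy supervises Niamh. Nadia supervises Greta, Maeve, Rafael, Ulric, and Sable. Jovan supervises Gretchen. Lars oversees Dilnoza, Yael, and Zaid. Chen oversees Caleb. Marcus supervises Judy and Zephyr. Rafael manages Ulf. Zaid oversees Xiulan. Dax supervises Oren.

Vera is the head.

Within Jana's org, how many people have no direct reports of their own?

The people in Jana's organization with no one reporting to them are Oren, Sable, Ulric, Ulf, Uma, Nina, Faris, Ravi, Greta. That is 9.

9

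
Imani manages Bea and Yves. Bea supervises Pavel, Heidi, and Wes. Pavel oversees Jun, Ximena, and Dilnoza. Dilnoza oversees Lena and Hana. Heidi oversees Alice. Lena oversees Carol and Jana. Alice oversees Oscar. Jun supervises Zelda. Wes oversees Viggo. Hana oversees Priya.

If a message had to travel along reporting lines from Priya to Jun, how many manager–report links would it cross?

Priya is 3 levels below Pavel, and Jun is 1 level below Pavel (their lowest common manager). The shortest path runs up from Priya to Pavel and back down to Jun: 3 + 1 = 4 links.

4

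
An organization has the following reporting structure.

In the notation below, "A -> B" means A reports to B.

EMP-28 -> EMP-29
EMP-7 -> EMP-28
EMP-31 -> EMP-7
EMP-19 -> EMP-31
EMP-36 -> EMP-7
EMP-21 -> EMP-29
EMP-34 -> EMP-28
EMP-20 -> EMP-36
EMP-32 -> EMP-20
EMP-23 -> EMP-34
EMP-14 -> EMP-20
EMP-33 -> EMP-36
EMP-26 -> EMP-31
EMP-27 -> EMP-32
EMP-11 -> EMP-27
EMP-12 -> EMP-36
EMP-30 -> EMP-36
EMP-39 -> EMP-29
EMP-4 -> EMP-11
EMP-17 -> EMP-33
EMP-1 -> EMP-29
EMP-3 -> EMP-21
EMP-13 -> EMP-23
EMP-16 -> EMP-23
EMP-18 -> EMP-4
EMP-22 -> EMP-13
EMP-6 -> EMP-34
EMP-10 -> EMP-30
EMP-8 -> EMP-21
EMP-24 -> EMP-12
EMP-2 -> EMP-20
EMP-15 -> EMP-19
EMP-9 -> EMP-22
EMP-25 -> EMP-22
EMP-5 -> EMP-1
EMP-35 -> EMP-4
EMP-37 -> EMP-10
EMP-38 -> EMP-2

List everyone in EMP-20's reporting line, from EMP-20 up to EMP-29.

EMP-20 -> EMP-36 -> EMP-7 -> EMP-28 -> EMP-29

EMP-20 reports to EMP-36. EMP-36 reports to EMP-7. EMP-7 reports to EMP-28. EMP-28 reports to EMP-29. EMP-29 is at the top.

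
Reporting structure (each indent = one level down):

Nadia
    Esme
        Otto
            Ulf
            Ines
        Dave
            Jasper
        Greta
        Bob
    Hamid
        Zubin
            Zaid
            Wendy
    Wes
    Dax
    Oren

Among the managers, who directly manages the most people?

Direct-report counts: Nadia has 5; Hamid has 1; Zubin has 2; Esme has 4; Dave has 1; Otto has 2. The largest is 5, held by Nadia.

Nadia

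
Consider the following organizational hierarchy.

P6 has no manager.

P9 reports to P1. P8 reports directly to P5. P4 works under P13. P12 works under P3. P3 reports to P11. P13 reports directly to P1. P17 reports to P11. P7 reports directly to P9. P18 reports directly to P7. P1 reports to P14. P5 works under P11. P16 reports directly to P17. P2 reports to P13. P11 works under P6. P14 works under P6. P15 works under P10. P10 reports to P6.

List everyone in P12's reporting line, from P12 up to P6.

P12 -> P3 -> P11 -> P6

P12 reports to P3. P3 reports to P11. P11 reports to P6. P6 is at the top.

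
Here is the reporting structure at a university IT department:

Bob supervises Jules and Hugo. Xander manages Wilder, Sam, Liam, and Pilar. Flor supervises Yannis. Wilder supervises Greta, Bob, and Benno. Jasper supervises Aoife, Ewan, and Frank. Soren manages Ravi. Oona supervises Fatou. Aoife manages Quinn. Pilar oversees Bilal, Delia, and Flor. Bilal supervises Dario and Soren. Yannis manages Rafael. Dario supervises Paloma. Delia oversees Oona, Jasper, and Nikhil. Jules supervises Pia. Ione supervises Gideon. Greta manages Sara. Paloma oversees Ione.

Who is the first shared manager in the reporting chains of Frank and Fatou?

Delia

Frank's chain of managers is Jasper, Delia, Pilar, Xander. Fatou's chain of managers is Oona, Delia, Pilar, Xander. The first manager that appears in both chains is Delia.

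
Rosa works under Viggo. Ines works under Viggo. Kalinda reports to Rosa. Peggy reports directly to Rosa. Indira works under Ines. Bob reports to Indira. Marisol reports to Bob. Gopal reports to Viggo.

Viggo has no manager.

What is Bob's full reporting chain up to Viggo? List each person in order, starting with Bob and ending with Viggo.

Bob -> Indira -> Ines -> Viggo

Bob reports to Indira. Indira reports to Ines. Ines reports to Viggo. Viggo is at the top.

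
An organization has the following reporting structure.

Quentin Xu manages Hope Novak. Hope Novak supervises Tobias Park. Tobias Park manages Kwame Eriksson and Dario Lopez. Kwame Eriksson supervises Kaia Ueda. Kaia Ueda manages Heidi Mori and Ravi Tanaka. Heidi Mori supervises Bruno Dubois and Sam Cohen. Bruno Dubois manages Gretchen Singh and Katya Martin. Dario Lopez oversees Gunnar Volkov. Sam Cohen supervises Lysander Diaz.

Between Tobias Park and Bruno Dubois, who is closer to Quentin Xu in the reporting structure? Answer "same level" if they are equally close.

Tobias Park is 2 levels below Quentin Xu; Bruno Dubois is 6. Tobias Park is higher.

Tobias Park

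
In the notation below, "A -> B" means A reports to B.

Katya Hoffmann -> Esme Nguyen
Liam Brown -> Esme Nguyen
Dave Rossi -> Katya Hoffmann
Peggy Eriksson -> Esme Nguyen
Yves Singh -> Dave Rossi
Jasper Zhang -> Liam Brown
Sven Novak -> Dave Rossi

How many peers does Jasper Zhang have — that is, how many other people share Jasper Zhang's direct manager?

0

Jasper Zhang reports to Liam Brown, and Liam Brown has no other direct reports. Jasper Zhang has 0 peers.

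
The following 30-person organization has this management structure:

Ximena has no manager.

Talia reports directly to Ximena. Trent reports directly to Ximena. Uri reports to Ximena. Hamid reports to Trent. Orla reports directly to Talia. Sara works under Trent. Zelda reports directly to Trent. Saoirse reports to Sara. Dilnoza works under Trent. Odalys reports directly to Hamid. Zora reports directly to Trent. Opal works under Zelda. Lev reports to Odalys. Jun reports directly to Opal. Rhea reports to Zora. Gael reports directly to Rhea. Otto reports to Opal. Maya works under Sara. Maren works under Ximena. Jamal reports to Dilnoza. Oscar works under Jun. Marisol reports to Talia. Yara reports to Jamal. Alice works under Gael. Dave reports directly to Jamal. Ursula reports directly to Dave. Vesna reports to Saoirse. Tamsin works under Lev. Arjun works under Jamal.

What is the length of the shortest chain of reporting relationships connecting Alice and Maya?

6

Alice is 4 levels below Trent, and Maya is 2 levels below Trent (their lowest common manager). The shortest path runs up from Alice to Trent and back down to Maya: 4 + 2 = 6 links.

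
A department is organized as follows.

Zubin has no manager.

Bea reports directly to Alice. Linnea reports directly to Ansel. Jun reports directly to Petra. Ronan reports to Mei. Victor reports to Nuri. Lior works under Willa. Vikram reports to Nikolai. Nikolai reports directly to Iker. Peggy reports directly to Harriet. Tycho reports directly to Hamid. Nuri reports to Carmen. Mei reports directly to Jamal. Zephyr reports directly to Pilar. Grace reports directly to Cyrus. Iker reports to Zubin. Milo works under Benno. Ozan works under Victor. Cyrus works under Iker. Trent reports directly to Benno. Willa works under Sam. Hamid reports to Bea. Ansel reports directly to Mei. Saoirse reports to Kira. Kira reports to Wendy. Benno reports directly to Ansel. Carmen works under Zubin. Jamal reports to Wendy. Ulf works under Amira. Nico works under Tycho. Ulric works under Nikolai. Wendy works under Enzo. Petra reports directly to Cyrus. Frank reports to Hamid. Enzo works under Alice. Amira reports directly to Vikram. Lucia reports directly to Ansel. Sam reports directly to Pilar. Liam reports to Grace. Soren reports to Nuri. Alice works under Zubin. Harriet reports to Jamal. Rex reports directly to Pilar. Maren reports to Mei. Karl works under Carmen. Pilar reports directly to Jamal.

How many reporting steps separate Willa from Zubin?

7

Chain from Willa up to Zubin: Willa → Sam → Pilar → Jamal → Wendy → Enzo → Alice → Zubin. That is 7 steps up, so Willa is 7 levels below Zubin.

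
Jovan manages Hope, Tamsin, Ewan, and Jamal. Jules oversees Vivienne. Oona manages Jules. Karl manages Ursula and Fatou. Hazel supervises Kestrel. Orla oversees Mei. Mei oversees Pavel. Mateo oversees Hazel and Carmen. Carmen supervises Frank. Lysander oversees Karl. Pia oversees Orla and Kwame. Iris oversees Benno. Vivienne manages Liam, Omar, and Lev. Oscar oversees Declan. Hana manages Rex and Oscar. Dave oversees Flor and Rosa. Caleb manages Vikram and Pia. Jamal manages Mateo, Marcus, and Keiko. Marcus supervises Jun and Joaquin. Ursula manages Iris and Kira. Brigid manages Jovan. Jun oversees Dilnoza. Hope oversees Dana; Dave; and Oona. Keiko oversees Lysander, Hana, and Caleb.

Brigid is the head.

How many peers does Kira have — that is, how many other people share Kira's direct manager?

Kira reports to Ursula. Ursula's other direct reports are Iris — 1 peer.

1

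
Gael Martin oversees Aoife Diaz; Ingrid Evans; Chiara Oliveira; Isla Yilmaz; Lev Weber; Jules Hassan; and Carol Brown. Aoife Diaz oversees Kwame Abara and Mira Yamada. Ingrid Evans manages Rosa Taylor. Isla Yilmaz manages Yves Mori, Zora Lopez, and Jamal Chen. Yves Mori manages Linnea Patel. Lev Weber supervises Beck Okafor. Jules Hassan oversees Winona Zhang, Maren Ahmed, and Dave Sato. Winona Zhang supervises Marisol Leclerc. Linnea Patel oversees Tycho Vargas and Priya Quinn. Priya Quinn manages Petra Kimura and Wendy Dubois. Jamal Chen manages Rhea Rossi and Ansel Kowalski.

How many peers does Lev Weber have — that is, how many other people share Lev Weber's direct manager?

6

Lev Weber reports to Gael Martin. Gael Martin's other direct reports are Aoife Diaz, Ingrid Evans, Chiara Oliveira, Isla Yilmaz, Jules Hassan, Carol Brown — 6 peers.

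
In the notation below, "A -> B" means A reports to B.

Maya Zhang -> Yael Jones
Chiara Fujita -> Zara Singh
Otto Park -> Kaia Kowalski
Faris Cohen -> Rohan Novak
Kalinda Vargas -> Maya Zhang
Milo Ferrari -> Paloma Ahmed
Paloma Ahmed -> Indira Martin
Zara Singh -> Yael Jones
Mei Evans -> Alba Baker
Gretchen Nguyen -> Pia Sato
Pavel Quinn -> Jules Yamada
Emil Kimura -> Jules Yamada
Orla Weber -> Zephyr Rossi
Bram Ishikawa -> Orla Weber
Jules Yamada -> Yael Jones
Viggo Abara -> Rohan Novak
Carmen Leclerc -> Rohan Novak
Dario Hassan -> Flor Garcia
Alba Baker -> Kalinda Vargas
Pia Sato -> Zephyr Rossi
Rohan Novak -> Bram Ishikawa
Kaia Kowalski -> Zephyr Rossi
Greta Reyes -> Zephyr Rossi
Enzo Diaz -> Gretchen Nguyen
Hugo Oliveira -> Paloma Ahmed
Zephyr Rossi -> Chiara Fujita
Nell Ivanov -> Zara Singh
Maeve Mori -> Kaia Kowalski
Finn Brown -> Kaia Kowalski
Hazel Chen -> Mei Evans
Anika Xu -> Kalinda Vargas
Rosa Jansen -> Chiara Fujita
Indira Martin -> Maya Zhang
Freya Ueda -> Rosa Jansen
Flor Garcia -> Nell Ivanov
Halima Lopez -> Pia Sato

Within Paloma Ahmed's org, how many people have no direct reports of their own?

The people in Paloma Ahmed's organization with no one reporting to them are Hugo Oliveira, Milo Ferrari. That is 2.

2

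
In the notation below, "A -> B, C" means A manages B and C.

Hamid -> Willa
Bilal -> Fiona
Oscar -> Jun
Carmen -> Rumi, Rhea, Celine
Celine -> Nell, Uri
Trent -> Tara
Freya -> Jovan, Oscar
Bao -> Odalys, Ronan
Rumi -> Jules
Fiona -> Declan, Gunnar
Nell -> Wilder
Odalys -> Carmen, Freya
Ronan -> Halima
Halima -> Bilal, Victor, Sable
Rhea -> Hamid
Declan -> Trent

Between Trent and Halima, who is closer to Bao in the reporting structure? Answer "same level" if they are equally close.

Halima

Trent is 6 levels below Bao; Halima is 2. Halima is higher.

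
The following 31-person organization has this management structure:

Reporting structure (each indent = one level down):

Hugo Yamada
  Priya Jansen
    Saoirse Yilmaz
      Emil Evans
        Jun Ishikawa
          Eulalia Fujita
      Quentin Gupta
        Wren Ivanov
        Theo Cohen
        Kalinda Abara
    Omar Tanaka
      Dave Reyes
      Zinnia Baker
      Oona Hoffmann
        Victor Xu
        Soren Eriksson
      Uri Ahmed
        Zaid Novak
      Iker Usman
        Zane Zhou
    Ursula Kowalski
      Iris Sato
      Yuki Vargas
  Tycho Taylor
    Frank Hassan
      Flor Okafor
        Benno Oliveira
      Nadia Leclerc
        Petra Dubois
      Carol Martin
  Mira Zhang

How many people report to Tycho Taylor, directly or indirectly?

6

Tycho Taylor directly manages Frank Hassan. Under Frank Hassan: Carol Martin, Nadia Leclerc, Petra Dubois, Flor Okafor, Benno Oliveira (5). That's 6 in total.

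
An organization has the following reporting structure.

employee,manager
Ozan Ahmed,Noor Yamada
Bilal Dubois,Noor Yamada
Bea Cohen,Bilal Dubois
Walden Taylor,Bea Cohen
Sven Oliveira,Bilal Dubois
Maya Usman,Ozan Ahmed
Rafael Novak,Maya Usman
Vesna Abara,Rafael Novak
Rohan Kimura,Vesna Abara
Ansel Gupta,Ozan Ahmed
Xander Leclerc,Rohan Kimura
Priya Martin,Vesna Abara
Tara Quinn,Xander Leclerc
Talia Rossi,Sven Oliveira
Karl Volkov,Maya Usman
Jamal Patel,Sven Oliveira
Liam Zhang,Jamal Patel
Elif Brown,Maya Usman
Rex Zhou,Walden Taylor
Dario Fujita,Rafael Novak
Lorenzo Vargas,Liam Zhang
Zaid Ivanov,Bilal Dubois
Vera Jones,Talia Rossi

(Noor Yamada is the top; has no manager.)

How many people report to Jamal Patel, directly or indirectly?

Jamal Patel directly manages Liam Zhang. Under Liam Zhang: Lorenzo Vargas (1). That's 2 in total.

2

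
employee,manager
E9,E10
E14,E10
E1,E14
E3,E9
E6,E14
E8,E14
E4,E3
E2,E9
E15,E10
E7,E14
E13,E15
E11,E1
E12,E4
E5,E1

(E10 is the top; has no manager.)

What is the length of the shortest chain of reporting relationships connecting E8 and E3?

4

E8 is 2 levels below E10, and E3 is 2 levels below E10 (their lowest common manager). The shortest path runs up from E8 to E10 and back down to E3: 2 + 2 = 4 links.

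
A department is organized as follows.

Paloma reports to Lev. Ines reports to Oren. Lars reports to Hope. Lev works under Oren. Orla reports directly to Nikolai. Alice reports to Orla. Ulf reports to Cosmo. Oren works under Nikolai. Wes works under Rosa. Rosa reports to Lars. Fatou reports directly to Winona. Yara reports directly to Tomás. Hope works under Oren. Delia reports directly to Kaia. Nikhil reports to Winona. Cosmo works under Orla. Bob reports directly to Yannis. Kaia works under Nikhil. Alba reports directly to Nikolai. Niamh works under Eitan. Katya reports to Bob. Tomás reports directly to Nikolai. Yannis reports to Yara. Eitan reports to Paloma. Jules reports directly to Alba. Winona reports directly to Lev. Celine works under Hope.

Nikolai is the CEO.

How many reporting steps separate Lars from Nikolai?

3

Chain from Lars up to Nikolai: Lars → Hope → Oren → Nikolai. That is 3 steps up, so Lars is 3 levels below Nikolai.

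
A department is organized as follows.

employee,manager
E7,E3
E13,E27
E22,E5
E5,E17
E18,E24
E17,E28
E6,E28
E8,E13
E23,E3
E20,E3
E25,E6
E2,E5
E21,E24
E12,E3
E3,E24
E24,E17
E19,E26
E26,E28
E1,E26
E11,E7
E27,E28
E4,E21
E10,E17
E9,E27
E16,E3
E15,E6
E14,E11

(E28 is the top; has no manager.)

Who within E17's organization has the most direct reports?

Direct-report counts within E17's organization: E17 has 3; E5 has 2; E24 has 3; E21 has 1; E3 has 5; E7 has 1; E11 has 1. The largest is 5, held by E3.

E3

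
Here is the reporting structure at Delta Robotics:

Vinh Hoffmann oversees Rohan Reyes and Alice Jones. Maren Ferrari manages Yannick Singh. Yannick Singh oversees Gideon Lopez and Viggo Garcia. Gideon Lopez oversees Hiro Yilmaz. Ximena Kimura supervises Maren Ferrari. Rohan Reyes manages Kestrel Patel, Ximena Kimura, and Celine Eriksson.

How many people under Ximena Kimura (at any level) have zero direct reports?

2

The people in Ximena Kimura's organization with no one reporting to them are Viggo Garcia, Hiro Yilmaz. That is 2.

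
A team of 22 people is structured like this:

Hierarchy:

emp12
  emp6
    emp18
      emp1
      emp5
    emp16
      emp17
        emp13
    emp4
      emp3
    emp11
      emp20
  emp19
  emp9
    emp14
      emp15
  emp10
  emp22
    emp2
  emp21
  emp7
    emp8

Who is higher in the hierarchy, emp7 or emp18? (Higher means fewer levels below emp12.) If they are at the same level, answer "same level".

emp7 is 1 level below emp12; emp18 is 2. emp7 is higher.

emp7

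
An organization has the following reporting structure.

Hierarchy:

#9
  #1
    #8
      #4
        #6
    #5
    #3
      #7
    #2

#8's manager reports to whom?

#9

#8 reports to #1, and #1 reports to #9. So #8's skip-level manager is #9.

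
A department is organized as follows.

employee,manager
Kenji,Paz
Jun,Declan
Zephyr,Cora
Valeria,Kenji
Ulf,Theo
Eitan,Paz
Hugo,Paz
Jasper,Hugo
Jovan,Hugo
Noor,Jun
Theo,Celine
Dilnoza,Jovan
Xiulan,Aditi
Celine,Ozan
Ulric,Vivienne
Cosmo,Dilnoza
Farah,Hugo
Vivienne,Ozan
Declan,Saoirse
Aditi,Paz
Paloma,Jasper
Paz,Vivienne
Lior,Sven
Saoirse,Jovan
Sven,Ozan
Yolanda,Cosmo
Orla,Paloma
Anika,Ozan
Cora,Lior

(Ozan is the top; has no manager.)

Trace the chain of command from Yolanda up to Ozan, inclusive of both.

Yolanda reports to Cosmo. Cosmo reports to Dilnoza. Dilnoza reports to Jovan. Jovan reports to Hugo. Hugo reports to Paz. Paz reports to Vivienne. Vivienne reports to Ozan. Ozan is at the top.

Yolanda -> Cosmo -> Dilnoza -> Jovan -> Hugo -> Paz -> Vivienne -> Ozan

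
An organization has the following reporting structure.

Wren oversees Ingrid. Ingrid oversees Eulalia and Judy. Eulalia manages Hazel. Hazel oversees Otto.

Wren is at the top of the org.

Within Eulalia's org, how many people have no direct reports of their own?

1

The only person in Eulalia's organization with no one reporting to them is Otto. That is 1.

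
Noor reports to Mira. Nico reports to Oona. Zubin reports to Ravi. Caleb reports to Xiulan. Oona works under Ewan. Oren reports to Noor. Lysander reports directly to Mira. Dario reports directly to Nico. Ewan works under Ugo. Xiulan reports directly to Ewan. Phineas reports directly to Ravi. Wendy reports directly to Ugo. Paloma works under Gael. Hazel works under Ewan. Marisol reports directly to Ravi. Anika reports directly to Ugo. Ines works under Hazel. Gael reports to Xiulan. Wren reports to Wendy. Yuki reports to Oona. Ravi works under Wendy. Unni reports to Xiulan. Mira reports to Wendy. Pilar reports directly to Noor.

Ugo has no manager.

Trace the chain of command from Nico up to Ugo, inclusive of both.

Nico reports to Oona. Oona reports to Ewan. Ewan reports to Ugo. Ugo is at the top.

Nico -> Oona -> Ewan -> Ugo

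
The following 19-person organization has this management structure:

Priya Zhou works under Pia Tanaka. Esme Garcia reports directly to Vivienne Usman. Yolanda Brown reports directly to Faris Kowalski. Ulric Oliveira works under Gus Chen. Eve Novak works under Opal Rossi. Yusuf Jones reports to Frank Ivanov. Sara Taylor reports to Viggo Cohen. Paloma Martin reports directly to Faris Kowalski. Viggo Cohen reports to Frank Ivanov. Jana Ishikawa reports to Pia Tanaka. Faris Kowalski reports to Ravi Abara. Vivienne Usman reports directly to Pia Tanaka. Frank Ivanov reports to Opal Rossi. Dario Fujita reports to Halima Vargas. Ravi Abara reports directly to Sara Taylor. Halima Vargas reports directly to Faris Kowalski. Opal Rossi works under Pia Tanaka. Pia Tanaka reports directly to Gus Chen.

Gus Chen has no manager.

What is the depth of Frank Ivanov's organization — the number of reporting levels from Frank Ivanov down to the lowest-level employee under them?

The longest chain under Frank Ivanov runs Frank Ivanov → Viggo Cohen → Sara Taylor → Ravi Abara → Faris Kowalski → Halima Vargas → Dario Fujita, which is 6 levels below Frank Ivanov.

6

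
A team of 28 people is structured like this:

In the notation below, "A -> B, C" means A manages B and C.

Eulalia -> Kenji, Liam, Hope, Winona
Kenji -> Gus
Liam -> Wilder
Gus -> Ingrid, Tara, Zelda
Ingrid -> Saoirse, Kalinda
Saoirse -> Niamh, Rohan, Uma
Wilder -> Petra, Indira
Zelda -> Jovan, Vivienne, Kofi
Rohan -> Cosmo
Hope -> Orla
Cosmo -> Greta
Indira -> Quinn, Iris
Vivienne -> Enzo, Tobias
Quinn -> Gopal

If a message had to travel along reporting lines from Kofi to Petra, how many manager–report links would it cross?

7

Kofi is 4 levels below Eulalia, and Petra is 3 levels below Eulalia (their lowest common manager). The shortest path runs up from Kofi to Eulalia and back down to Petra: 4 + 3 = 7 links.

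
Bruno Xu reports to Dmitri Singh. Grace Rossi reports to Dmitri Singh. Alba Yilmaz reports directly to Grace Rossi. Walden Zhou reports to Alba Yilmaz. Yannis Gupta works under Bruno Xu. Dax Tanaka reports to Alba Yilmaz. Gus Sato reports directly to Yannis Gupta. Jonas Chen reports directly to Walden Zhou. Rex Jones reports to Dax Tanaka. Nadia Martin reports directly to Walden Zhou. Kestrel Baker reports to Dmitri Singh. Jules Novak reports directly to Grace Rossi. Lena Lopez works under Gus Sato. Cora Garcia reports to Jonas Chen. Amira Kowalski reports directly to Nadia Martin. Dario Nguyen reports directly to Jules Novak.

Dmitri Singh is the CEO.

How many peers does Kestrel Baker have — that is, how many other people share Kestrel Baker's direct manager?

Kestrel Baker reports to Dmitri Singh. Dmitri Singh's other direct reports are Bruno Xu, Grace Rossi — 2 peers.

2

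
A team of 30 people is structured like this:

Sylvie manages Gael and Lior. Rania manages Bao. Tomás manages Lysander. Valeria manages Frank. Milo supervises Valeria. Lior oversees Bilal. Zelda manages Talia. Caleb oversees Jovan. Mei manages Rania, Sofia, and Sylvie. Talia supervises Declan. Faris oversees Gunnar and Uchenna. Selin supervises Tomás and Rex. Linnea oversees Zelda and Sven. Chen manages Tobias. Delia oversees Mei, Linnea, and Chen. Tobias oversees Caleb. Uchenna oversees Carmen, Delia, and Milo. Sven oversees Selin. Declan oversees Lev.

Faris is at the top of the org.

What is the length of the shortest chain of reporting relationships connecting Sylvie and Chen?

3

Sylvie is 2 levels below Delia, and Chen is 1 level below Delia (their lowest common manager). The shortest path runs up from Sylvie to Delia and back down to Chen: 2 + 1 = 3 links.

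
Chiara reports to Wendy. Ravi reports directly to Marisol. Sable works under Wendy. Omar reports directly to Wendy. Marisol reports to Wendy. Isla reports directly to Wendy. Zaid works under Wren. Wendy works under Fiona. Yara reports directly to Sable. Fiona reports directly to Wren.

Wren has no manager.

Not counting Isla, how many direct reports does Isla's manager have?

Isla reports to Wendy. Wendy's other direct reports are Marisol, Omar, Sable, Chiara — 4 peers.

4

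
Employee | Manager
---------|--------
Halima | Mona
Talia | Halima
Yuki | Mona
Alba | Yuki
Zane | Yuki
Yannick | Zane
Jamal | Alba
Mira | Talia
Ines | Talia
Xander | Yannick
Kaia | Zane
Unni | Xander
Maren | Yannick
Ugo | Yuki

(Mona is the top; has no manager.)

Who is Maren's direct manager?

Maren reports directly to Yannick.

Yannick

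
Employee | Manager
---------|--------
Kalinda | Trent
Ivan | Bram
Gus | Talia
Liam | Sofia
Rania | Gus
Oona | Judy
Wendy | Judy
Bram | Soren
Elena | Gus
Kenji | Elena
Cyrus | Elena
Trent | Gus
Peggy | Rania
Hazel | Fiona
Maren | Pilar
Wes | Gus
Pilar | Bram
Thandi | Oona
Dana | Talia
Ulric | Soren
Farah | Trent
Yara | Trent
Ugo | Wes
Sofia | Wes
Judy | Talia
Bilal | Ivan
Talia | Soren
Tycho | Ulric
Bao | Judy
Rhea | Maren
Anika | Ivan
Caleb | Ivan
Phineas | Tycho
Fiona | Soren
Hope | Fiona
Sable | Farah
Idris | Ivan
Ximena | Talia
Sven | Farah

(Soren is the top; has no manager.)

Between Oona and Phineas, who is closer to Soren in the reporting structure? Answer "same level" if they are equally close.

Both Oona and Phineas are 3 levels below Soren.

same level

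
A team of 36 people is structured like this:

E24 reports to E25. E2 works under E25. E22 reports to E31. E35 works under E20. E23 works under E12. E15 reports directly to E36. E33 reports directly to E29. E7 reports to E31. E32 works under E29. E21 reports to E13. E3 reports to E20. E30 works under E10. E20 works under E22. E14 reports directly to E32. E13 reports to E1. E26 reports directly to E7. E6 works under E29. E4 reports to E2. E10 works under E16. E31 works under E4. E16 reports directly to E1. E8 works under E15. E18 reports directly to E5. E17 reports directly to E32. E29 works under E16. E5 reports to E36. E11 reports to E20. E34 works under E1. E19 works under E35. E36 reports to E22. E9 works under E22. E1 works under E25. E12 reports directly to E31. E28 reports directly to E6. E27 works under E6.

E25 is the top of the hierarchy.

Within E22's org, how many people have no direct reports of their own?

The people in E22's organization with no one reporting to them are E18, E8, E9, E19, E11, E3. That is 6.

6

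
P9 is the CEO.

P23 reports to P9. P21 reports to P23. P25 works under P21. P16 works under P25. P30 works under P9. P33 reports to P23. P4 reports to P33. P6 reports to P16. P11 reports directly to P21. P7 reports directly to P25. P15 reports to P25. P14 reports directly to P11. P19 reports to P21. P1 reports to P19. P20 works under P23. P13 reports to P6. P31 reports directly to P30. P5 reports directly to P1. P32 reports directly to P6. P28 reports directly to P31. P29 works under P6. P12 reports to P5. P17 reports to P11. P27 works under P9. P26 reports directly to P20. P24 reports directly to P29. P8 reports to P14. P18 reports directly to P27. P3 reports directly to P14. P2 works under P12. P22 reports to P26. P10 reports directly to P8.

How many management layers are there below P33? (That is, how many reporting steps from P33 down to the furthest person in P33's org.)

The longest chain under P33 runs P33 → P4, which is 1 level below P33.

1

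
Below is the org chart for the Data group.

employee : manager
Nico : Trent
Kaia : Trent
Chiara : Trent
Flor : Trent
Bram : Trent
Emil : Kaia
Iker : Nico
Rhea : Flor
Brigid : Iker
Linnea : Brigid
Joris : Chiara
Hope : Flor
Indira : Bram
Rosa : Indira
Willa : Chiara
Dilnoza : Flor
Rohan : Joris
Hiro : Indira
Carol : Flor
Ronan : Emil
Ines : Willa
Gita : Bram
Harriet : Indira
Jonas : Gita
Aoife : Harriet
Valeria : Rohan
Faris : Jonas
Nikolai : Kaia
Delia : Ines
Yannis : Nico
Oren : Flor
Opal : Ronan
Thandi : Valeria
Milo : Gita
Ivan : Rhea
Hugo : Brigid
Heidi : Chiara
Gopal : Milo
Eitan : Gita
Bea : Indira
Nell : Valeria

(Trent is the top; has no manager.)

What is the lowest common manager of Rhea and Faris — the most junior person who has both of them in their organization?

Rhea's chain of managers is Flor, Trent. Faris's chain of managers is Jonas, Gita, Bram, Trent. The first manager that appears in both chains is Trent.

Trent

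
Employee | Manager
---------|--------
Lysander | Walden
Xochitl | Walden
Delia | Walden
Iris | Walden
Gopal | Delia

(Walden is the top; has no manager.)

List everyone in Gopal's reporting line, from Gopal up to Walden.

Gopal -> Delia -> Walden

Gopal reports to Delia. Delia reports to Walden. Walden is at the top.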